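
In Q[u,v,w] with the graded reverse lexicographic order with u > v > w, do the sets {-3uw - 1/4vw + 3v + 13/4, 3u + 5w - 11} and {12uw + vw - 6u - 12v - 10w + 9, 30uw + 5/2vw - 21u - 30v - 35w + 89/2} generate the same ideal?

Yes, the ideals are equal.

Equality of ideals is decidable: compute both reduced Gröbner bases (unique for the ordering) and check whether they agree.
Buchberger on the first generating set:
f_1 = -3uw - 1/4vw + 3v + 13/4, LT = uw.
f_2 = 3u + 5w - 11, LT = u.

S(f_1,f_2): lcm = uw. S = 1/12vw - 5/3w^2 - v + 11/3w - 13/12.
  leading term vw: no divisor's leading term divides it; move 1/12vw to the remainder.
  leading term w^2: no divisor's leading term divides it; move -5/3w^2 to the remainder.
  leading term v: no divisor's leading term divides it; move -v to the remainder.
  leading term w: no divisor's leading term divides it; move 11/3w to the remainder.
  leading term 1: no divisor's leading term divides it; move -13/12 to the remainder.
  remainder 1/12vw - 5/3w^2 - v + 11/3w - 13/12 ≠ 0; add g_3 = 1/12vw - 5/3w^2 - v + 11/3w - 13/12 to the basis.

S(f_1,g_3): lcm = uvw. S = 1/12v^2w + 20uw^2 + 12uv - v^2 - 44uw + 13u - 13/12v.
  leading term v^2w: subtract (v)·g_3 from 1/12v^2w + 20uw^2 + 12uv - v^2 - 44uw + 13u - 13/12v → 20uw^2 + 5/3vw^2 + 12uv - 44uw - 11/3vw + 13u
  leading term uw^2: subtract (-20/3w)·f_1 from 20uw^2 + 5/3vw^2 + 12uv - 44uw - 11/3vw + 13u → 12uv - 44uw + 49/3vw + 13u + 65/3w
  leading term uv: subtract (4v)·f_2 from 12uv - 44uw + 49/3vw + 13u + 65/3w → -44uw - 11/3vw + 13u + 44v + 65/3w
  leading term uw: subtract (44/3)·f_1 from -44uw - 11/3vw + 13u + 44v + 65/3w → 13u + 65/3w - 143/3
  leading term u: subtract (13/3)·f_2 from 13u + 65/3w - 143/3 → 0
  remainder 0.

S(f_2,g_3): leading monomials are coprime, so the S-polynomial reduces to 0 (Buchberger's first criterion).
Every S-polynomial of the final basis reduces to 0, so we have a Gröbner basis.
Inter-reduce: drop elements whose leading term is divisible by another's, tail-reduce, and make monic.
Reduced Gröbner basis: {vw - 20w^2 - 12v + 44w - 13, u + 5/3w - 11/3}.

Buchberger on the second generating set:
h_1 = 12uw + vw - 6u - 12v - 10w + 9, LT = uw.
h_2 = 30uw + 5/2vw - 21u - 30v - 35w + 89/2, LT = uw.

S(h_1,h_2): lcm = uw. S = 1/5u + 1/3w - 11/15.
  leading term u: no divisor's leading term divides it; move 1/5u to the remainder.
  leading term w: no divisor's leading term divides it; move 1/3w to the remainder.
  leading term 1: no divisor's leading term divides it; move -11/15 to the remainder.
  remainder 1/5u + 1/3w - 11/15 ≠ 0; add k_3 = 1/5u + 1/3w - 11/15 to the basis.

S(h_1,k_3): lcm = uw. S = 1/12vw - 5/3w^2 - 1/2u - v + 17/6w + 3/4.
  leading term vw: no divisor's leading term divides it; move 1/12vw to the remainder.
  leading term w^2: no divisor's leading term divides it; move -5/3w^2 to the remainder.
  leading term u: subtract (-5/2)·k_3 from -1/2u - v + 17/6w + 3/4 → -v + 11/3w - 13/12
  leading term v: no divisor's leading term divides it; move -v to the remainder.
  leading term w: no divisor's leading term divides it; move 11/3w to the remainder.
  leading term 1: no divisor's leading term divides it; move -13/12 to the remainder.
  remainder 1/12vw - 5/3w^2 - v + 11/3w - 13/12 ≠ 0; add k_4 = 1/12vw - 5/3w^2 - v + 11/3w - 13/12 to the basis.

S(h_2,k_3): lcm = uw. S = 1/12vw - 5/3w^2 - 7/10u - v + 5/2w + 89/60.
  leading term vw: subtract (1)·k_4 from 1/12vw - 5/3w^2 - 7/10u - v + 5/2w + 89/60 → -7/10u - 7/6w + 77/30
  leading term u: subtract (-7/2)·k_3 from -7/10u - 7/6w + 77/30 → 0
  remainder 0.

S(h_1,k_4): lcm = uvw. S = 1/12v^2w + 20uw^2 + 23/2uv - v^2 - 44uw - 5/6vw + 13u + 3/4v.
  leading term v^2w: subtract (v)·k_4 from 1/12v^2w + 20uw^2 + 23/2uv - v^2 - 44uw - 5/6vw + 13u + 3/4v → 20uw^2 + 5/3vw^2 + 23/2uv - 44uw - 9/2vw + 13u + 11/6v
  leading term uw^2: subtract (5/3w)·h_1 from 20uw^2 + 5/3vw^2 + 23/2uv - 44uw - 9/2vw + 13u + 11/6v → 23/2uv - 34uw + 31/2vw + 50/3w^2 + 13u + 11/6v - 15w
  leading term uv: subtract (115/2v)·k_3 from 23/2uv - 34uw + 31/2vw + 50/3w^2 + 13u + 11/6v - 15w → -34uw - 11/3vw + 50/3w^2 + 13u + 44v - 15w
  leading term uw: subtract (-17/6)·h_1 from -34uw - 11/3vw + 50/3w^2 + 13u + 44v - 15w → -5/6vw + 50/3w^2 - 4u + 10v - 130/3w + 51/2
  leading term vw: subtract (-10)·k_4 from -5/6vw + 50/3w^2 - 4u + 10v - 130/3w + 51/2 → -4u - 20/3w + 44/3
  leading term u: subtract (-20)·k_3 from -4u - 20/3w + 44/3 → 0
  remainder 0.

S(h_2,k_4): lcm = uvw. S = 1/12v^2w + 20uw^2 + 113/10uv - v^2 - 44uw - 7/6vw + 13u + 89/60v.
  leading term v^2w: subtract (v)·k_4 from 1/12v^2w + 20uw^2 + 113/10uv - v^2 - 44uw - 7/6vw + 13u + 89/60v → 20uw^2 + 5/3vw^2 + 113/10uv - 44uw - 29/6vw + 13u + 77/30v
  leading term uw^2: subtract (5/3w)·h_1 from 20uw^2 + 5/3vw^2 + 113/10uv - 44uw - 29/6vw + 13u + 77/30v → 113/10uv - 34uw + 91/6vw + 50/3w^2 + 13u + 77/30v - 15w
  leading term uv: subtract (113/2v)·k_3 from 113/10uv - 34uw + 91/6vw + 50/3w^2 + 13u + 77/30v - 15w → -34uw - 11/3vw + 50/3w^2 + 13u + 44v - 15w
  leading term uw: subtract (-17/6)·h_1 from -34uw - 11/3vw + 50/3w^2 + 13u + 44v - 15w → -5/6vw + 50/3w^2 - 4u + 10v - 130/3w + 51/2
  leading term vw: subtract (-10)·k_4 from -5/6vw + 50/3w^2 - 4u + 10v - 130/3w + 51/2 → -4u - 20/3w + 44/3
  leading term u: subtract (-20)·k_3 from -4u - 20/3w + 44/3 → 0
  remainder 0.

S(k_3,k_4): leading monomials are coprime, so the S-polynomial reduces to 0 (Buchberger's first criterion).
Every S-polynomial of the final basis reduces to 0, so we have a Gröbner basis.
Inter-reduce: drop elements whose leading term is divisible by another's, tail-reduce, and make monic.
Reduced Gröbner basis: {vw - 20w^2 - 12v + 44w - 13, u + 5/3w - 11/3}.

The two bases agree; hence the ideals are identical.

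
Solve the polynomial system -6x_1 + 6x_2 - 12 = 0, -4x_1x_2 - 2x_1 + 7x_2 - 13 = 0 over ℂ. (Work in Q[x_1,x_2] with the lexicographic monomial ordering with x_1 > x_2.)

Compute a lex Gröbner basis by Buchberger's algorithm.
f_1 = -6x_1 + 6x_2 - 12, LT = x_1.
f_2 = -4x_1x_2 - 2x_1 + 7x_2 - 13, LT = x_1x_2.

S(f_1,f_2): lcm = x_1x_2. S = -1/2x_1 - x_2^2 + 15/4x_2 - 13/4.
  reduce S modulo (f_1, f_2):
  remainder -x_2^2 + 13/4x_2 - 9/4 ≠ 0; add h_3 = -x_2^2 + 13/4x_2 - 9/4 to the basis.

The other S-polynomials (S(f_1,h_3), S(f_2,h_3)) all reduce to 0 modulo the current basis, so we have a Gröbner basis.
Inter-reduce: drop elements whose leading term is divisible by another's, tail-reduce, and make monic.
Reduced Gröbner basis: {x_1 - x_2 + 2, x_2^2 - 13/4x_2 + 9/4}.

The lex basis is triangular: the last element involves only x_2. Solving x_2^2 - 13/4x_2 + 9/4 = 0 gives x_2 ∈ {1, 9/4}; substituting each value into the earlier elements determines the remaining variables.
  x_2 = 1: the earlier basis element becomes x_1 + 1 = 0, giving x_1 = -1 — point (-1, 1).
  x_2 = 9/4: the earlier basis element becomes x_1 - 1/4 = 0, giving x_1 = 1/4 — point (1/4, 9/4).

{(-1, 1), (1/4, 9/4)}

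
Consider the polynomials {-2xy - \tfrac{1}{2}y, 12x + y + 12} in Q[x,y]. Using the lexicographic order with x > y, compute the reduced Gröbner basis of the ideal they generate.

f_1 = -2xy - \tfrac{1}{2}y, LT = xy.
f_2 = 12x + y + 12, LT = x.

S(f_1,f_2): lcm = xy. S = -\tfrac{1}{12}y^{2} - \tfrac{3}{4}y.
  leading term y^{2}: no divisor's leading term divides it; move -\tfrac{1}{12}y^{2} to the remainder.
  leading term y: no divisor's leading term divides it; move -\tfrac{3}{4}y to the remainder.
  remainder -\tfrac{1}{12}y^{2} - \tfrac{3}{4}y ≠ 0; add g_3 = -\tfrac{1}{12}y^{2} - \tfrac{3}{4}y to the basis.

The other S-polynomials (S(f_1,g_3), S(f_2,g_3)) all reduce to 0 modulo the current basis, so we have a Gröbner basis.
Inter-reduce: drop elements whose leading term is divisible by another's, tail-reduce, and make monic.

G = {x + \tfrac{1}{12}y + 1, y^{2} + 9y}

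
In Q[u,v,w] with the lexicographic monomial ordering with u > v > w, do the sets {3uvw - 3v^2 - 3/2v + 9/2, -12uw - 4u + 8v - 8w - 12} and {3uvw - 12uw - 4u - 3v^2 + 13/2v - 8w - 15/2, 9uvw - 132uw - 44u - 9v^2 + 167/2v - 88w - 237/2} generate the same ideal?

Yes, the ideals are equal.

Since reduced Gröbner bases are canonical representatives of ideals under a given ordering, it suffices to compute and compare them.
Buchberger on the first generating set:
f_1 = 3uvw - 3v^2 - 3/2v + 9/2, LT = uvw.
f_2 = -12uw - 4u + 8v - 8w - 12, LT = uw.

S(f_1,f_2): lcm = uvw. S = -1/3uv - 1/3v^2 - 2/3vw - 3/2v + 3/2.
  leading term uv: no divisor's leading term divides it; move -1/3uv to the remainder.
  leading term v^2: no divisor's leading term divides it; move -1/3v^2 to the remainder.
  leading term vw: no divisor's leading term divides it; move -2/3vw to the remainder.
  leading term v: no divisor's leading term divides it; move -3/2v to the remainder.
  leading term 1: no divisor's leading term divides it; move 3/2 to the remainder.
  remainder -1/3uv - 1/3v^2 - 2/3vw - 3/2v + 3/2 ≠ 0; add g_3 = -1/3uv - 1/3v^2 - 2/3vw - 3/2v + 3/2 to the basis.

S(f_1,g_3): lcm = uvw. S = -v^2w - v^2 - 2vw^2 - 9/2vw - 1/2v + 9/2w + 3/2.
  leading term v^2w: no divisor's leading term divides it; move -v^2w to the remainder.
  leading term v^2: no divisor's leading term divides it; move -v^2 to the remainder.
  leading term vw^2: no divisor's leading term divides it; move -2vw^2 to the remainder.
  leading term vw: no divisor's leading term divides it; move -9/2vw to the remainder.
  leading term v: no divisor's leading term divides it; move -1/2v to the remainder.
  leading term w: no divisor's leading term divides it; move 9/2w to the remainder.
  leading term 1: no divisor's leading term divides it; move 3/2 to the remainder.
  remainder -v^2w - v^2 - 2vw^2 - 9/2vw - 1/2v + 9/2w + 3/2 ≠ 0; add g_4 = -v^2w - v^2 - 2vw^2 - 9/2vw - 1/2v + 9/2w + 3/2 to the basis.

The other S-polynomials (S(f_2,g_3), S(f_1,g_4), S(f_2,g_4), S(g_3,g_4)) all reduce to 0 modulo the current basis, so we have a Gröbner basis.
Inter-reduce: drop elements whose leading term is divisible by another's, tail-reduce, and make monic.
Reduced Gröbner basis: {uv + v^2 + 2vw + 9/2v - 9/2, uw + 1/3u - 2/3v + 2/3w + 1, v^2w + v^2 + 2vw^2 + 9/2vw + 1/2v - 9/2w - 3/2}.

Buchberger on the second generating set:
h_1 = 3uvw - 12uw - 4u - 3v^2 + 13/2v - 8w - 15/2, LT = uvw.
h_2 = 9uvw - 132uw - 44u - 9v^2 + 167/2v - 88w - 237/2, LT = uvw.

S(h_1,h_2): lcm = uvw. S = 32/3uw + 32/9u - 64/9v + 64/9w + 32/3.
  leading term uw: no divisor's leading term divides it; move 32/3uw to the remainder.
  leading term u: no divisor's leading term divides it; move 32/9u to the remainder.
  leading term v: no divisor's leading term divides it; move -64/9v to the remainder.
  leading term w: no divisor's leading term divides it; move 64/9w to the remainder.
  leading term 1: no divisor's leading term divides it; move 32/3 to the remainder.
  remainder 32/3uw + 32/9u - 64/9v + 64/9w + 32/3 ≠ 0; add k_3 = 32/3uw + 32/9u - 64/9v + 64/9w + 32/3 to the basis.

S(h_1,k_3): lcm = uvw. S = -1/3uv - 4uw - 4/3u - 1/3v^2 - 2/3vw + 7/6v - 8/3w - 5/2.
  leading term uv: no divisor's leading term divides it; move -1/3uv to the remainder.
  leading term uw: subtract (-3/8)·k_3 from -4uw - 4/3u - 1/3v^2 - 2/3vw + 7/6v - 8/3w - 5/2 → -1/3v^2 - 2/3vw - 3/2v + 3/2
  leading term v^2: no divisor's leading term divides it; move -1/3v^2 to the remainder.
  leading term vw: no divisor's leading term divides it; move -2/3vw to the remainder.
  leading term v: no divisor's leading term divides it; move -3/2v to the remainder.
  leading term 1: no divisor's leading term divides it; move 3/2 to the remainder.
  remainder -1/3uv - 1/3v^2 - 2/3vw - 3/2v + 3/2 ≠ 0; add k_4 = -1/3uv - 1/3v^2 - 2/3vw - 3/2v + 3/2 to the basis.

S(h_1,k_4): lcm = uvw. S = -4uw - 4/3u - v^2w - v^2 - 2vw^2 - 9/2vw + 13/6v + 11/6w - 5/2.
  leading term uw: subtract (-3/8)·k_3 from -4uw - 4/3u - v^2w - v^2 - 2vw^2 - 9/2vw + 13/6v + 11/6w - 5/2 → -v^2w - v^2 - 2vw^2 - 9/2vw - 1/2v + 9/2w + 3/2
  leading term v^2w: no divisor's leading term divides it; move -v^2w to the remainder.
  leading term v^2: no divisor's leading term divides it; move -v^2 to the remainder.
  leading term vw^2: no divisor's leading term divides it; move -2vw^2 to the remainder.
  leading term vw: no divisor's leading term divides it; move -9/2vw to the remainder.
  leading term v: no divisor's leading term divides it; move -1/2v to the remainder.
  leading term w: no divisor's leading term divides it; move 9/2w to the remainder.
  leading term 1: no divisor's leading term divides it; move 3/2 to the remainder.
  remainder -v^2w - v^2 - 2vw^2 - 9/2vw - 1/2v + 9/2w + 3/2 ≠ 0; add k_5 = -v^2w - v^2 - 2vw^2 - 9/2vw - 1/2v + 9/2w + 3/2 to the basis.

The other S-polynomials (S(h_2,k_3), S(h_2,k_4), S(k_3,k_4), S(h_1,k_5), S(h_2,k_5), S(k_3,k_5), S(k_4,k_5)) all reduce to 0 modulo the current basis, so we have a Gröbner basis.
Inter-reduce: drop elements whose leading term is divisible by another's, tail-reduce, and make monic.
Reduced Gröbner basis: {uv + v^2 + 2vw + 9/2v - 9/2, uw + 1/3u - 2/3v + 2/3w + 1, v^2w + v^2 + 2vw^2 + 9/2vw + 1/2v - 9/2w - 3/2}.

Same reduced basis, so the two generating sets span the same ideal.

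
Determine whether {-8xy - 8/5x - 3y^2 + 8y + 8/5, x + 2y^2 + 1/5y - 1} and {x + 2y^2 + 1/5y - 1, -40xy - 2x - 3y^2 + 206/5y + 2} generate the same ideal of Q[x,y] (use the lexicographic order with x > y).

Yes, the ideals are equal.

Equality of ideals is decidable: compute both reduced Gröbner bases (unique for the ordering) and check whether they agree.
Buchberger on the first generating set:
f_1 = -8xy - 8/5x - 3y^2 + 8y + 8/5, LT = xy.
f_2 = x + 2y^2 + 1/5y - 1, LT = x.

S(f_1,f_2): lcm = xy. S = 1/5x - 2y^3 + 7/40y^2 - 1/5.
  leading term x: subtract (1/5)·f_2 from 1/5x - 2y^3 + 7/40y^2 - 1/5 → -2y^3 - 9/40y^2 - 1/25y
  leading term y^3: no divisor's leading term divides it; move -2y^3 to the remainder.
  leading term y^2: no divisor's leading term divides it; move -9/40y^2 to the remainder.
  leading term y: no divisor's leading term divides it; move -1/25y to the remainder.
  remainder -2y^3 - 9/40y^2 - 1/25y ≠ 0; add g_3 = -2y^3 - 9/40y^2 - 1/25y to the basis.

S(f_1,g_3): lcm = xy^3. S = 7/80xy^2 - 1/50xy + 3/8y^4 - y^3 - 1/5y^2.
  leading term xy^2: subtract (-7/640y)·f_1 from 7/80xy^2 - 1/50xy + 3/8y^4 - y^3 - 1/5y^2 → -3/80xy + 3/8y^4 - 661/640y^3 - 9/80y^2 + 7/400y
  leading term xy: subtract (3/640)·f_1 from -3/80xy + 3/8y^4 - 661/640y^3 - 9/80y^2 + 7/400y → 3/400x + 3/8y^4 - 661/640y^3 - 63/640y^2 - 1/50y - 3/400
  leading term x: subtract (3/400)·f_2 from 3/400x + 3/8y^4 - 661/640y^3 - 63/640y^2 - 1/50y - 3/400 → 3/8y^4 - 661/640y^3 - 363/3200y^2 - 43/2000y
  leading term y^4: subtract (-3/16y)·g_3 from 3/8y^4 - 661/640y^3 - 363/3200y^2 - 43/2000y → -43/40y^3 - 387/3200y^2 - 43/2000y
  leading term y^3: subtract (43/80)·g_3 from -43/40y^3 - 387/3200y^2 - 43/2000y → 0
  remainder 0.

S(f_2,g_3): leading monomials are coprime, so the S-polynomial reduces to 0 (Buchberger's first criterion).
Every S-polynomial of the final basis reduces to 0, so we have a Gröbner basis.
Inter-reduce: drop elements whose leading term is divisible by another's, tail-reduce, and make monic.
Reduced Gröbner basis: {x + 2y^2 + 1/5y - 1, y^3 + 9/80y^2 + 1/50y}.

Buchberger on the second generating set:
h_1 = x + 2y^2 + 1/5y - 1, LT = x.
h_2 = -40xy - 2x - 3y^2 + 206/5y + 2, LT = xy.

S(h_1,h_2): lcm = xy. S = -1/20x + 2y^3 + 1/8y^2 + 3/100y + 1/20.
  leading term x: subtract (-1/20)·h_1 from -1/20x + 2y^3 + 1/8y^2 + 3/100y + 1/20 → 2y^3 + 9/40y^2 + 1/25y
  leading term y^3: no divisor's leading term divides it; move 2y^3 to the remainder.
  leading term y^2: no divisor's leading term divides it; move 9/40y^2 to the remainder.
  leading term y: no divisor's leading term divides it; move 1/25y to the remainder.
  remainder 2y^3 + 9/40y^2 + 1/25y ≠ 0; add k_3 = 2y^3 + 9/40y^2 + 1/25y to the basis.

S(h_1,k_3): leading monomials are coprime, so the S-polynomial reduces to 0 (Buchberger's first criterion).
S(h_2,k_3): lcm = xy^3. S = -1/16xy^2 - 1/50xy + 3/40y^4 - 103/100y^3 - 1/20y^2.
  leading term xy^2: subtract (-1/16y^2)·h_1 from -1/16xy^2 - 1/50xy + 3/40y^4 - 103/100y^3 - 1/20y^2 → -1/50xy + 1/5y^4 - 407/400y^3 - 9/80y^2
  leading term xy: subtract (-1/50y)·h_1 from -1/50xy + 1/5y^4 - 407/400y^3 - 9/80y^2 → 1/5y^4 - 391/400y^3 - 217/2000y^2 - 1/50y
  leading term y^4: subtract (1/10y)·k_3 from 1/5y^4 - 391/400y^3 - 217/2000y^2 - 1/50y → -y^3 - 9/80y^2 - 1/50y
  leading term y^3: subtract (-1/2)·k_3 from -y^3 - 9/80y^2 - 1/50y → 0
  remainder 0.

Every S-polynomial of the final basis reduces to 0, so we have a Gröbner basis.
Inter-reduce: drop elements whose leading term is divisible by another's, tail-reduce, and make monic.
Reduced Gröbner basis: {x + 2y^2 + 1/5y - 1, y^3 + 9/80y^2 + 1/50y}.

The two bases agree; hence the ideals are identical.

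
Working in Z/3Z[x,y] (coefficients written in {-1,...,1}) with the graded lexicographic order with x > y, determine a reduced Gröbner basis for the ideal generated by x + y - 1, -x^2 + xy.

Buchberger's algorithm terminates because the ascending chain of leading-term ideals stabilizes.

f_1 = x + y - 1, LT = x.
f_2 = -x^2 + xy, LT = x^2.

S(f_1,f_2): lcm = x^2. S = -xy - x.
  leading term xy: subtract (-y)·f_1 from -xy - x → y^2 - x - y
  leading term y^2: no divisor's leading term divides it; move y^2 to the remainder.
  leading term x: subtract (-1)·f_1 from -x - y → -1
  leading term 1: no divisor's leading term divides it; move -1 to the remainder.
  remainder y^2 - 1 ≠ 0; add g_3 = y^2 - 1 to the basis.

The other S-polynomials (S(f_1,g_3), S(f_2,g_3)) all reduce to 0 modulo the current basis, so we have a Gröbner basis.
Inter-reduce: drop elements whose leading term is divisible by another's, tail-reduce, and make monic.

G = {y^2 - 1, x + y - 1}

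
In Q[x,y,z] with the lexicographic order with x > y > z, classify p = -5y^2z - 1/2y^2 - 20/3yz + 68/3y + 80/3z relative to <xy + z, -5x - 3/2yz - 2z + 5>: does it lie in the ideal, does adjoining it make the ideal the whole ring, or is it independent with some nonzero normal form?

-5y^2z - 1/2y^2 - 20/3yz + 68/3y + 80/3z is independent of I; its normal form modulo I is -1/2y^2 + 6y + 10z.

First compute the reduced Gröbner basis of I by Buchberger's algorithm.
f_1 = xy + z, LT = xy.
f_2 = -5x - 3/2yz - 2z + 5, LT = x.

S(f_1,f_2): lcm = xy. S = -3/10y^2z - 2/5yz + y + z.
  leading term y^2z: no divisor's leading term divides it; move -3/10y^2z to the remainder.
  leading term yz: no divisor's leading term divides it; move -2/5yz to the remainder.
  leading term y: no divisor's leading term divides it; move y to the remainder.
  leading term z: no divisor's leading term divides it; move z to the remainder.
  remainder -3/10y^2z - 2/5yz + y + z ≠ 0; add h_3 = -3/10y^2z - 2/5yz + y + z to the basis.

The other S-polynomials (S(f_1,h_3), S(f_2,h_3)) all reduce to 0 modulo the current basis, so we have a Gröbner basis.
Inter-reduce: drop elements whose leading term is divisible by another's, tail-reduce, and make monic.
Reduced Gröbner basis: {x + 3/10yz + 2/5z - 1, y^2z + 4/3yz - 10/3y - 10/3z}.
Label its elements g_1 = x + 3/10yz + 2/5z - 1, g_2 = y^2z + 4/3yz - 10/3y - 10/3z.

Reduce p = -5y^2z - 1/2y^2 - 20/3yz + 68/3y + 80/3z modulo G:
  leading term y^2z: subtract (-5)·g_2 from -5y^2z - 1/2y^2 - 20/3yz + 68/3y + 80/3z → -1/2y^2 + 6y + 10z
  leading term y^2: no divisor's leading term divides it; move -1/2y^2 to the remainder.
  leading term y: no divisor's leading term divides it; move 6y to the remainder.
  leading term z: no divisor's leading term divides it; move 10z to the remainder.
  normal form = -1/2y^2 + 6y + 10z.
The normal form is nonzero, so p ∉ I. Since p minus its normal form lies in I, I + (p) = I + (r) where r = -1/2y^2 + 6y + 10z; decide whether this ideal is the whole ring.
Run Buchberger on G together with r (pairs among the g_i already reduce to 0 since G is a Gröbner basis):
g_1 = x + 3/10yz + 2/5z - 1, LT = x.
g_2 = y^2z + 4/3yz - 10/3y - 10/3z, LT = y^2z.
r = -1/2y^2 + 6y + 10z, LT = y^2.

S(g_2,r): lcm = y^2z. S = 40/3yz - 10/3y + 20z^2 - 10/3z.
  leading term yz: no divisor's leading term divides it; move 40/3yz to the remainder.
  leading term y: no divisor's leading term divides it; move -10/3y to the remainder.
  leading term z^2: no divisor's leading term divides it; move 20z^2 to the remainder.
  leading term z: no divisor's leading term divides it; move -10/3z to the remainder.
  remainder 40/3yz - 10/3y + 20z^2 - 10/3z ≠ 0; add m_4 = 40/3yz - 10/3y + 20z^2 - 10/3z to the basis.

S(g_2,m_4): lcm = y^2z. S = 1/4y^2 - 3/2yz^2 + 19/12yz - 10/3y - 10/3z.
  leading term y^2: subtract (-1/2)·r from 1/4y^2 - 3/2yz^2 + 19/12yz - 10/3y - 10/3z → -3/2yz^2 + 19/12yz - 1/3y + 5/3z
  leading term yz^2: subtract (-9/80z)·m_4 from -3/2yz^2 + 19/12yz - 1/3y + 5/3z → 29/24yz - 1/3y + 9/4z^3 - 3/8z^2 + 5/3z
  leading term yz: subtract (29/320)·m_4 from 29/24yz - 1/3y + 9/4z^3 - 3/8z^2 + 5/3z → -1/32y + 9/4z^3 - 35/16z^2 + 63/32z
  leading term y: no divisor's leading term divides it; move -1/32y to the remainder.
  leading term z^3: no divisor's leading term divides it; move 9/4z^3 to the remainder.
  leading term z^2: no divisor's leading term divides it; move -35/16z^2 to the remainder.
  leading term z: no divisor's leading term divides it; move 63/32z to the remainder.
  remainder -1/32y + 9/4z^3 - 35/16z^2 + 63/32z ≠ 0; add m_5 = -1/32y + 9/4z^3 - 35/16z^2 + 63/32z to the basis.

S(g_2,m_5): lcm = y^2z. S = 72yz^4 - 70yz^3 + 63yz^2 + 4/3yz - 10/3y - 10/3z.
  leading term yz^4: subtract (27/5z^3)·m_4 from 72yz^4 - 70yz^3 + 63yz^2 + 4/3yz - 10/3y - 10/3z → -52yz^3 + 63yz^2 + 4/3yz - 10/3y - 108z^5 + 18z^4 - 10/3z
  leading term yz^3: subtract (-39/10z^2)·m_4 from -52yz^3 + 63yz^2 + 4/3yz - 10/3y - 108z^5 + 18z^4 - 10/3z → 50yz^2 + 4/3yz - 10/3y - 108z^5 + 96z^4 - 13z^3 - 10/3z
  leading term yz^2: subtract (15/4z)·m_4 from 50yz^2 + 4/3yz - 10/3y - 108z^5 + 96z^4 - 13z^3 - 10/3z → 83/6yz - 10/3y - 108z^5 + 96z^4 - 88z^3 + 25/2z^2 - 10/3z
  leading term yz: subtract (83/80)·m_4 from 83/6yz - 10/3y - 108z^5 + 96z^4 - 88z^3 + 25/2z^2 - 10/3z → 1/8y - 108z^5 + 96z^4 - 88z^3 - 33/4z^2 + 1/8z
  leading term y: subtract (-4)·m_5 from 1/8y - 108z^5 + 96z^4 - 88z^3 - 33/4z^2 + 1/8z → -108z^5 + 96z^4 - 79z^3 - 17z^2 + 8z
  leading term z^5: no divisor's leading term divides it; move -108z^5 to the remainder.
  leading term z^4: no divisor's leading term divides it; move 96z^4 to the remainder.
  leading term z^3: no divisor's leading term divides it; move -79z^3 to the remainder.
  leading term z^2: no divisor's leading term divides it; move -17z^2 to the remainder.
  leading term z: no divisor's leading term divides it; move 8z to the remainder.
  remainder -108z^5 + 96z^4 - 79z^3 - 17z^2 + 8z ≠ 0; add m_6 = -108z^5 + 96z^4 - 79z^3 - 17z^2 + 8z to the basis.

S(r,m_5): lcm = y^2. S = 72yz^3 - 70yz^2 + 63yz - 12y - 20z.
  leading term yz^3: subtract (27/5z^2)·m_4 from 72yz^3 - 70yz^2 + 63yz - 12y - 20z → -52yz^2 + 63yz - 12y - 108z^4 + 18z^3 - 20z
  leading term yz^2: subtract (-39/10z)·m_4 from -52yz^2 + 63yz - 12y - 108z^4 + 18z^3 - 20z → 50yz - 12y - 108z^4 + 96z^3 - 13z^2 - 20z
  leading term yz: subtract (15/4)·m_4 from 50yz - 12y - 108z^4 + 96z^3 - 13z^2 - 20z → 1/2y - 108z^4 + 96z^3 - 88z^2 - 15/2z
  leading term y: subtract (-16)·m_5 from 1/2y - 108z^4 + 96z^3 - 88z^2 - 15/2z → -108z^4 + 132z^3 - 123z^2 + 24z
  leading term z^4: no divisor's leading term divides it; move -108z^4 to the remainder.
  leading term z^3: no divisor's leading term divides it; move 132z^3 to the remainder.
  leading term z^2: no divisor's leading term divides it; move -123z^2 to the remainder.
  leading term z: no divisor's leading term divides it; move 24z to the remainder.
  remainder -108z^4 + 132z^3 - 123z^2 + 24z ≠ 0; add m_7 = -108z^4 + 132z^3 - 123z^2 + 24z to the basis.

The other S-polynomials (S(g_1,g_2), S(g_1,r), S(g_1,m_4), S(r,m_4), S(g_1,m_5), S(m_4,m_5), S(g_1,m_6), S(g_2,m_6), S(r,m_6), S(m_4,m_6), S(m_5,m_6), S(g_1,m_7), S(g_2,m_7), S(r,m_7), S(m_4,m_7), S(m_5,m_7), S(m_6,m_7)) all reduce to 0 modulo the current basis, so we have a Gröbner basis.
Inter-reduce: drop elements whose leading term is divisible by another's, tail-reduce, and make monic.
Reduced Gröbner basis: {x + 27/5z^3 - 57/10z^2 + 26/5z - 1, y - 72z^3 + 70z^2 - 63z, z^4 - 11/9z^3 + 41/36z^2 - 2/9z}.
The reduced Gröbner basis of I + (p) is {x + 27/5z^3 - 57/10z^2 + 26/5z - 1, y - 72z^3 + 70z^2 - 63z, z^4 - 11/9z^3 + 41/36z^2 - 2/9z} ≠ {1}, a proper ideal, so the enlarged system stays consistent: p is independent of I, with normal form -1/2y^2 + 6y + 10z.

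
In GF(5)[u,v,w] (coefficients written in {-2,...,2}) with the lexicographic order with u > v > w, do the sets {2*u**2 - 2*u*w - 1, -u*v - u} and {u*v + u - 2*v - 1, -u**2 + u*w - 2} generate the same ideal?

No, the ideals differ.

Equality of ideals is decidable: compute both reduced Gröbner bases (unique for the ordering) and check whether they agree.
Buchberger on the first generating set:
f_1 = 2*u**2 - 2*u*w - 1, LT = u**2.
f_2 = -u*v - u, LT = u*v.

S(f_1,f_2): lcm = u**2*v. S = -u**2 - u*v*w + 2*v.
  reduce S modulo (f_1, f_2):
  remainder 2*v + 2 ≠ 0; add g_3 = 2*v + 2 to the basis.

The other S-polynomials (S(f_1,g_3), S(f_2,g_3)) all reduce to 0 modulo the current basis, so we have a Gröbner basis.
Inter-reduce: drop elements whose leading term is divisible by another's, tail-reduce, and make monic.
Reduced Gröbner basis: {u**2 - u*w + 2, v + 1}.

Buchberger on the second generating set:
h_1 = u*v + u - 2*v - 1, LT = u*v.
h_2 = -u**2 + u*w - 2, LT = u**2.

S(h_1,h_2): lcm = u**2*v. S = u**2 + u*v*w - 2*u*v - u - 2*v.
  reduce S modulo (h_1, h_2):
  remainder u + 2*v*w - v + w + 1 ≠ 0; add k_3 = u + 2*v*w - v + w + 1 to the basis.

S(h_1,k_3): lcm = u*v. S = u - 2*v**2*w + v**2 - v*w + 2*v - 1.
  reduce S modulo (h_1, h_2, k_3):
  remainder -2*v**2*w + v**2 + 2*v*w - 2*v - w - 2 ≠ 0; add k_4 = -2*v**2*w + v**2 + 2*v*w - 2*v - w - 2 to the basis.

The other S-polynomials (S(h_2,k_3), S(h_1,k_4), S(h_2,k_4), S(k_3,k_4)) all reduce to 0 modulo the current basis, so we have a Gröbner basis.
Inter-reduce: drop elements whose leading term is divisible by another's, tail-reduce, and make monic.
Reduced Gröbner basis: {u + 2*v*w - v + w + 1, v**2*w + 2*v**2 - v*w + v - 2*w + 1}.

These differ, so the ideals are not equal.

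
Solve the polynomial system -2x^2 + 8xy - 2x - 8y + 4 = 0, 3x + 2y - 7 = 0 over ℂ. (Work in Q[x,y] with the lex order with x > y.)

{(12/7, 13/14), (1, 2)}

Compute a lex Gröbner basis by Buchberger's algorithm.
f_1 = -2x^2 + 8xy - 2x - 8y + 4, LT = x^2.
f_2 = 3x + 2y - 7, LT = x.

S(f_1,f_2): lcm = x^2. S = -14/3xy + 10/3x + 4y - 2.
  reduce S modulo (f_1, f_2):
  remainder 28/9y^2 - 82/9y + 52/9 ≠ 0; add h_3 = 28/9y^2 - 82/9y + 52/9 to the basis.

The other S-polynomials (S(f_1,h_3), S(f_2,h_3)) all reduce to 0 modulo the current basis, so we have a Gröbner basis.
Inter-reduce: drop elements whose leading term is divisible by another's, tail-reduce, and make monic.
Reduced Gröbner basis: {x + 2/3y - 7/3, y^2 - 41/14y + 13/7}.

From the last basis element, y^2 - 41/14y + 13/7 = 0, so y takes values in {13/14, 2}. Each choice, substituted upward through the basis, yields the corresponding point(s) of the solution set.
  y = 13/14: the earlier basis element becomes x - 12/7 = 0, giving x = 12/7 — point (12/7, 13/14).
  y = 2: the earlier basis element becomes x - 1 = 0, giving x = 1 — point (1, 2).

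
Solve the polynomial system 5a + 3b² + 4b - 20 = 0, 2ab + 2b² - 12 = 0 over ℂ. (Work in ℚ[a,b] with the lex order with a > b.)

Compute a lex Gröbner basis by Buchberger's algorithm.
f_1 = 5a + 3b² + 4b - 20, LT = a.
f_2 = 2ab + 2b² - 12, LT = ab.

S(f_1,f_2): lcm = ab. S = ⅗b³ - ⅕b² - 4b + 6.
  leading term b³: no divisor's leading term divides it; move ⅗b³ to the remainder.
  leading term b²: no divisor's leading term divides it; move -⅕b² to the remainder.
  leading term b: no divisor's leading term divides it; move -4b to the remainder.
  leading term 1: no divisor's leading term divides it; move 6 to the remainder.
  remainder ⅗b³ - ⅕b² - 4b + 6 ≠ 0; add h_3 = ⅗b³ - ⅕b² - 4b + 6 to the basis.

The other S-polynomials (S(f_1,h_3), S(f_2,h_3)) all reduce to 0 modulo the current basis, so we have a Gröbner basis.
Inter-reduce: drop elements whose leading term is divisible by another's, tail-reduce, and make monic.
Reduced Gröbner basis: {a + ⅗b² + ⅘b - 4, b³ - ⅓b² - 20/3b + 10}.

Since the basis is lex-ordered, b³ - ⅓b² - 20/3b + 10 is univariate in b. Its roots are {-3, 5/3 - sqrt(5)*I/3, 5/3 + sqrt(5)*I/3}. Back-substituting each root into the other basis elements fixes the other coordinates.
  b = -3: the earlier basis element becomes a - 1 = 0, giving a = 1 — point (1, -3).
  b = 5/3 - sqrt(5)*I/3: the earlier basis element becomes a - 4/3 - 14*sqrt(5)*I/15 = 0, giving a = 4/3 + 14*sqrt(5)*I/15 — point (4/3 + 14*sqrt(5)*I/15, 5/3 - sqrt(5)*I/3).
  b = 5/3 + sqrt(5)*I/3: the earlier basis element becomes a - 4/3 + 14*sqrt(5)*I/15 = 0, giving a = 4/3 - 14*sqrt(5)*I/15 — point (4/3 - 14*sqrt(5)*I/15, 5/3 + sqrt(5)*I/3).
Substituting each solution back into the original system confirms all equations vanish.

{(1, -3), (4/3 + 14*sqrt(5)*I/15, 5/3 - sqrt(5)*I/3), (4/3 - 14*sqrt(5)*I/15, 5/3 + sqrt(5)*I/3)}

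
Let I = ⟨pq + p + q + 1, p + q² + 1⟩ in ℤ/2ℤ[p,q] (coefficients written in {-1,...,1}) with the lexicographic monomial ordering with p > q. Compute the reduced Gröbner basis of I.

G = {p + q² + 1, q³ + q²}

f_1 = pq + p + q + 1, LT = pq.
f_2 = p + q² + 1, LT = p.

S(f_1,f_2): lcm = pq. S = p + q³ + 1.
  reduce S modulo (f_1, f_2):
  remainder q³ + q² ≠ 0; add g_3 = q³ + q² to the basis.

The other S-polynomials (S(f_1,g_3), S(f_2,g_3)) all reduce to 0 modulo the current basis, so we have a Gröbner basis.
Inter-reduce: drop elements whose leading term is divisible by another's, tail-reduce, and make monic.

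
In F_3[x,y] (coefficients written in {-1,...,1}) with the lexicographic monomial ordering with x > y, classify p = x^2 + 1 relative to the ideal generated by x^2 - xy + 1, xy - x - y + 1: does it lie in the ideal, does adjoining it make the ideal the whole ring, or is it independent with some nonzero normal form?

Adjoining x^2 + 1 makes the ideal the whole ring: the system is inconsistent.

First compute the reduced Gröbner basis of I by Buchberger's algorithm.
f_1 = x^2 - xy + 1, LT = x^2.
f_2 = xy - x - y + 1, LT = xy.

S(f_1,f_2): lcm = x^2y. S = x^2 - xy^2 + xy - x + y.
  reduce S modulo (f_1, f_2):
  remainder -y^2 + 1 ≠ 0; add h_3 = -y^2 + 1 to the basis.

The other S-polynomials (S(f_1,h_3), S(f_2,h_3)) all reduce to 0 modulo the current basis, so we have a Gröbner basis.
Inter-reduce: drop elements whose leading term is divisible by another's, tail-reduce, and make monic.
Reduced Gröbner basis: {x^2 - x - y - 1, xy - x - y + 1, y^2 - 1}.
Label its elements g_1 = x^2 - x - y - 1, g_2 = xy - x - y + 1, g_3 = y^2 - 1.

Reduce p = x^2 + 1 modulo G:
  leading term x^2: subtract (1)·g_1 from x^2 + 1 → x + y - 1
  leading term x: no divisor's leading term divides it; move x to the remainder.
  leading term y: no divisor's leading term divides it; move y to the remainder.
  leading term 1: no divisor's leading term divides it; move -1 to the remainder.
  normal form = x + y - 1.
The normal form is nonzero, so p ∉ I. Since p minus its normal form lies in I, I + (p) = I + (r) where r = x + y - 1; decide whether this ideal is the whole ring.
Run Buchberger on G together with r (pairs among the g_i already reduce to 0 since G is a Gröbner basis):
g_1 = x^2 - x - y - 1, LT = x^2.
g_2 = xy - x - y + 1, LT = xy.
g_3 = y^2 - 1, LT = y^2.
r = x + y - 1, LT = x.

S(g_1,r): lcm = x^2. S = -xy - y - 1.
  reduce S modulo (g_1, g_2, g_3, r):
  remainder -y - 1 ≠ 0; add m_5 = -y - 1 to the basis.

S(g_2,r): lcm = xy. S = -x - y^2 + 1.
  reduce S modulo (g_1, g_2, g_3, r, m_5):
  remainder 1 ≠ 0; add m_6 = 1 to the basis.

The other S-polynomials (S(g_1,g_2), S(g_1,g_3), S(g_2,g_3), S(g_3,r), S(g_1,m_5), S(g_2,m_5), S(g_3,m_5), S(r,m_5), S(g_1,m_6), S(g_2,m_6), S(g_3,m_6), S(r,m_6), S(m_5,m_6)) all reduce to 0 modulo the current basis, so we have a Gröbner basis.
Inter-reduce: drop elements whose leading term is divisible by another's, tail-reduce, and make monic.
Reduced Gröbner basis: {1}.
The reduced Gröbner basis of I + (p) is {1}: the ideal is the whole ring, so the enlarged system has no common solution — adjoining p is inconsistent.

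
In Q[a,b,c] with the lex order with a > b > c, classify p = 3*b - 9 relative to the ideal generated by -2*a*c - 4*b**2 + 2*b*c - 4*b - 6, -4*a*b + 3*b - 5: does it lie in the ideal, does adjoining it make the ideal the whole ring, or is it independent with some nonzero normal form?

First compute the reduced Gröbner basis of I by Buchberger's algorithm.
f_1 = -2*a*c - 4*b**2 + 2*b*c - 4*b - 6, LT = a*c.
f_2 = -4*a*b + 3*b - 5, LT = a*b.

S(f_1,f_2): lcm = a*b*c. S = 2*b**3 - b**2*c + 2*b**2 + 3/4*b*c + 3*b - 5/4*c.
  leading term b**3: no divisor's leading term divides it; move 2*b**3 to the remainder.
  leading term b**2*c: no divisor's leading term divides it; move -b**2*c to the remainder.
  leading term b**2: no divisor's leading term divides it; move 2*b**2 to the remainder.
  leading term b*c: no divisor's leading term divides it; move 3/4*b*c to the remainder.
  leading term b: no divisor's leading term divides it; move 3*b to the remainder.
  leading term c: no divisor's leading term divides it; move -5/4*c to the remainder.
  remainder 2*b**3 - b**2*c + 2*b**2 + 3/4*b*c + 3*b - 5/4*c ≠ 0; add h_3 = 2*b**3 - b**2*c + 2*b**2 + 3/4*b*c + 3*b - 5/4*c to the basis.

The other S-polynomials (S(f_1,h_3), S(f_2,h_3)) all reduce to 0 modulo the current basis, so we have a Gröbner basis.
Inter-reduce: drop elements whose leading term is divisible by another's, tail-reduce, and make monic.
Reduced Gröbner basis: {a*b - 3/4*b + 5/4, a*c + 2*b**2 - b*c + 2*b + 3, b**3 - 1/2*b**2*c + b**2 + 3/8*b*c + 3/2*b - 5/8*c}.
Label its elements g_1 = a*b - 3/4*b + 5/4, g_2 = a*c + 2*b**2 - b*c + 2*b + 3, g_3 = b**3 - 1/2*b**2*c + b**2 + 3/8*b*c + 3/2*b - 5/8*c.

Reduce p = 3*b - 9 modulo G:
  leading term b: no divisor's leading term divides it; move 3*b to the remainder.
  leading term 1: no divisor's leading term divides it; move -9 to the remainder.
  normal form = 3*b - 9.
The normal form is nonzero, so p ∉ I. Since p minus its normal form lies in I, I + (p) = I + (r) where r = 3*b - 9; decide whether this ideal is the whole ring.
Run Buchberger on G together with r (pairs among the g_i already reduce to 0 since G is a Gröbner basis):
g_1 = a*b - 3/4*b + 5/4, LT = a*b.
g_2 = a*c + 2*b**2 - b*c + 2*b + 3, LT = a*c.
g_3 = b**3 - 1/2*b**2*c + b**2 + 3/8*b*c + 3/2*b - 5/8*c, LT = b**3.
r = 3*b - 9, LT = b.

S(g_1,r): lcm = a*b. S = 3*a - 3/4*b + 5/4.
  leading term a: no divisor's leading term divides it; move 3*a to the remainder.
  leading term b: subtract (-1/4)·r from -3/4*b + 5/4 → -1
  leading term 1: no divisor's leading term divides it; move -1 to the remainder.
  remainder 3*a - 1 ≠ 0; add m_5 = 3*a - 1 to the basis.

S(g_3,r): lcm = b**3. S = -1/2*b**2*c + 4*b**2 + 3/8*b*c + 3/2*b - 5/8*c.
  leading term b**2*c: subtract (-1/6*b*c)·r from -1/2*b**2*c + 4*b**2 + 3/8*b*c + 3/2*b - 5/8*c → 4*b**2 - 9/8*b*c + 3/2*b - 5/8*c
  leading term b**2: subtract (4/3*b)·r from 4*b**2 - 9/8*b*c + 3/2*b - 5/8*c → -9/8*b*c + 27/2*b - 5/8*c
  leading term b*c: subtract (-3/8*c)·r from -9/8*b*c + 27/2*b - 5/8*c → 27/2*b - 4*c
  leading term b: subtract (9/2)·r from 27/2*b - 4*c → -4*c + 81/2
  leading term c: no divisor's leading term divides it; move -4*c to the remainder.
  leading term 1: no divisor's leading term divides it; move 81/2 to the remainder.
  remainder -4*c + 81/2 ≠ 0; add m_6 = -4*c + 81/2 to the basis.

The other S-polynomials (S(g_1,g_2), S(g_1,g_3), S(g_2,g_3), S(g_2,r), S(g_1,m_5), S(g_2,m_5), S(g_3,m_5), S(r,m_5), S(g_1,m_6), S(g_2,m_6), S(g_3,m_6), S(r,m_6), S(m_5,m_6)) all reduce to 0 modulo the current basis, so we have a Gröbner basis.
Inter-reduce: drop elements whose leading term is divisible by another's, tail-reduce, and make monic.
Reduced Gröbner basis: {a - 1/3, b - 3, c - 81/8}.
The reduced Gröbner basis of I + (p) is {a - 1/3, b - 3, c - 81/8} ≠ {1}, a proper ideal, so the enlarged system stays consistent: p is independent of I, with normal form 3*b - 9.

Ideal membership is decidable via reduction modulo a Gröbner basis.

3*b - 9 is independent of I; its normal form modulo I is 3*b - 9.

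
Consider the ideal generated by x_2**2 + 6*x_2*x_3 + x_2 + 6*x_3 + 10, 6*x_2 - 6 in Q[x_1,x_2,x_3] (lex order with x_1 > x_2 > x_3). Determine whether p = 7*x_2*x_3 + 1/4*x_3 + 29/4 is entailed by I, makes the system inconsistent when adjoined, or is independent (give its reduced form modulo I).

7*x_2*x_3 + 1/4*x_3 + 29/4 lies in I (it reduces to 0).

First compute the reduced Gröbner basis of I by Buchberger's algorithm.
f_1 = x_2**2 + 6*x_2*x_3 + x_2 + 6*x_3 + 10, LT = x_2**2.
f_2 = 6*x_2 - 6, LT = x_2.

S(f_1,f_2): lcm = x_2**2. S = 6*x_2*x_3 + 2*x_2 + 6*x_3 + 10.
  reduce S modulo (f_1, f_2):
  remainder 12*x_3 + 12 ≠ 0; add h_3 = 12*x_3 + 12 to the basis.

The other S-polynomials (S(f_1,h_3), S(f_2,h_3)) all reduce to 0 modulo the current basis, so we have a Gröbner basis.
Inter-reduce: drop elements whose leading term is divisible by another's, tail-reduce, and make monic.
Reduced Gröbner basis: {x_2 - 1, x_3 + 1}.
Label its elements g_1 = x_2 - 1, g_2 = x_3 + 1.

Reduce p = 7*x_2*x_3 + 1/4*x_3 + 29/4 modulo G:
  leading term x_2*x_3: subtract (7*x_3)·g_1 from 7*x_2*x_3 + 1/4*x_3 + 29/4 → 29/4*x_3 + 29/4
  leading term x_3: subtract (29/4)·g_2 from 29/4*x_3 + 29/4 → 0
  normal form = 0.
Since the normal form is 0, p ∈ I.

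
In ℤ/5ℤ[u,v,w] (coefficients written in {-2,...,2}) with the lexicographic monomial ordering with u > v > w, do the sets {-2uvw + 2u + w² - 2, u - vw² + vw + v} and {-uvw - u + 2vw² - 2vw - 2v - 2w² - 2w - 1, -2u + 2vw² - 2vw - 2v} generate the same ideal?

Equality of ideals is decidable: compute both reduced Gröbner bases (unique for the ordering) and check whether they agree.
Buchberger on the first generating set:
f_1 = -2uvw + 2u + w² - 2, LT = uvw.
f_2 = u - vw² + vw + v, LT = u.

S(f_1,f_2): lcm = uvw. S = -u + v²w³ - v²w² - v²w + 2w² + 1.
  leading term u: subtract (-1)·f_2 from -u + v²w³ - v²w² - v²w + 2w² + 1 → v²w³ - v²w² - v²w - vw² + vw + v + 2w² + 1
  leading term v²w³: no divisor's leading term divides it; move v²w³ to the remainder.
  leading term v²w²: no divisor's leading term divides it; move -v²w² to the remainder.
  leading term v²w: no divisor's leading term divides it; move -v²w to the remainder.
  leading term vw²: no divisor's leading term divides it; move -vw² to the remainder.
  leading term vw: no divisor's leading term divides it; move vw to the remainder.
  leading term v: no divisor's leading term divides it; move v to the remainder.
  leading term w²: no divisor's leading term divides it; move 2w² to the remainder.
  leading term 1: no divisor's leading term divides it; move 1 to the remainder.
  remainder v²w³ - v²w² - v²w - vw² + vw + v + 2w² + 1 ≠ 0; add g_3 = v²w³ - v²w² - v²w - vw² + vw + v + 2w² + 1 to the basis.

The other S-polynomials (S(f_1,g_3), S(f_2,g_3)) all reduce to 0 modulo the current basis, so we have a Gröbner basis.
Inter-reduce: drop elements whose leading term is divisible by another's, tail-reduce, and make monic.
Reduced Gröbner basis: {u - vw² + vw + v, v²w³ - v²w² - v²w - vw² + vw + v + 2w² + 1}.

Buchberger on the second generating set:
h_1 = -uvw - u + 2vw² - 2vw - 2v - 2w² - 2w - 1, LT = uvw.
h_2 = -2u + 2vw² - 2vw - 2v, LT = u.

S(h_1,h_2): lcm = uvw. S = u + v²w³ - v²w² - v²w - 2vw² + 2vw + 2v + 2w² + 2w + 1.
  leading term u: subtract (2)·h_2 from u + v²w³ - v²w² - v²w - 2vw² + 2vw + 2v + 2w² + 2w + 1 → v²w³ - v²w² - v²w - vw² + vw + v + 2w² + 2w + 1
  leading term v²w³: no divisor's leading term divides it; move v²w³ to the remainder.
  leading term v²w²: no divisor's leading term divides it; move -v²w² to the remainder.
  leading term v²w: no divisor's leading term divides it; move -v²w to the remainder.
  leading term vw²: no divisor's leading term divides it; move -vw² to the remainder.
  leading term vw: no divisor's leading term divides it; move vw to the remainder.
  leading term v: no divisor's leading term divides it; move v to the remainder.
  leading term w²: no divisor's leading term divides it; move 2w² to the remainder.
  leading term w: no divisor's leading term divides it; move 2w to the remainder.
  leading term 1: no divisor's leading term divides it; move 1 to the remainder.
  remainder v²w³ - v²w² - v²w - vw² + vw + v + 2w² + 2w + 1 ≠ 0; add k_3 = v²w³ - v²w² - v²w - vw² + vw + v + 2w² + 2w + 1 to the basis.

The other S-polynomials (S(h_1,k_3), S(h_2,k_3)) all reduce to 0 modulo the current basis, so we have a Gröbner basis.
Inter-reduce: drop elements whose leading term is divisible by another's, tail-reduce, and make monic.
Reduced Gröbner basis: {u - vw² + vw + v, v²w³ - v²w² - v²w - vw² + vw + v + 2w² + 2w + 1}.

These differ, so the ideals are not equal.

No, the ideals differ.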